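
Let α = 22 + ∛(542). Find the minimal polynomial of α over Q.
m_α(x) = x^3 - 66x^2 + 1452x - 11190

Set β = α - 22 = ∛(542), so β^3 = 542. Then (α - 22)^3 - 542 = 0, i.e. α is a root of g(x) = (x - 22)^3 - 542 = x^3 - 66x^2 + 1452x - 11190. Since g(x) = h(x - 22) where h(x) = x^3 - 542, and h is irreducible over Q (because 542 is not a perfect cube, so h has no rational root, and a monic cubic with no rational root is irreducible), g is also irreducible (irreducibility is preserved under the substitution x → x - 22). Hence m_α(x) = x^3 - 66x^2 + 1452x - 11190.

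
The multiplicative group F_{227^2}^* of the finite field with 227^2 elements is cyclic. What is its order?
|F_{227^2}^*| = 51528

F_{227^2} has 227^2 = 51529 elements; its multiplicative group consists of all nonzero elements, so |F_{227^2}^*| = 51529 - 1 = 51528. (It is cyclic since any finite subgroup of the multiplicative group of a field is cyclic.)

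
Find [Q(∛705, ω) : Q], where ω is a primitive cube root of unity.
[Q(∛705, ω) : Q] = 6

[Q(∛705):Q] = 3 (min poly x^3 - 705, irreducible since 705 is not a perfect cube). [Q(ω):Q] = 2 (min poly x^2 + x + 1). Since Q(∛705) ⊂ R and ω ∉ R, we have ω ∉ Q(∛705), so x^2 + x + 1 remains irreducible over Q(∛705) and [Q(∛705, ω) : Q(∛705)] = 2. By the tower law, [Q(∛705, ω) : Q] = 3 · 2 = 6. (In fact Q(∛705, ω) is the splitting field of x^3 - 705 over Q.)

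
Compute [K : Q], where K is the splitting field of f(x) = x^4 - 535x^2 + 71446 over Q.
[K : Q] = 4

Solving the quadratic in x^2: x^2 = (535 ± √(535^2 - 4·71446))/2 = (535 ± √441)/2 = (535 ± 21)/2, giving x^2 = 257 or x^2 = 278. So f(x) = (x^2 - 257)(x^2 - 278) and the roots of f are ±√257, ±√278. Hence the splitting field is K = Q(√257, √278). Since 257 and 278 are distinct squarefree integers > 1, their product 71446 is not a perfect square, so √278 ∉ Q(√257). By the tower law [K:Q] = [Q(√257,√278):Q(√257)] · [Q(√257):Q] = 2 · 2 = 4.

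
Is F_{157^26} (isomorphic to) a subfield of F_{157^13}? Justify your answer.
No: F_{157^26} is not a subfield of F_{157^13}

F_{p^m} embeds in F_{p^n} iff m | n. Here 26 ∤ 13 (since 13 = 0·26 + 13 with remainder 13 ≠ 0), so F_{157^26} is not a subfield of F_{157^13}. Equivalently: if it were, the tower law would give 26 = [F_{157^26}:F_157] dividing [F_{157^13}:F_157] = 13, contradiction.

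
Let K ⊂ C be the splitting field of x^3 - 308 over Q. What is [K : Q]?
[K : Q] = 6

The roots of x^3 - 308 are ∛308, ω∛308, ω^2∛308 where ω = e^(2πi/3) is a primitive cube root of unity, so K = Q(∛308, ω). Now [Q(∛308):Q] = 3 (since 308 is not a perfect cube, x^3 - 308 is irreducible) and [Q(ω):Q] = 2. Both 2 and 3 divide [K:Q], and [K:Q] ≤ 3·2 = 6, so [K:Q] = 6. (Equivalently: Q(∛308) ⊂ R but ω ∉ R, so [K : Q(∛308)] = 2.)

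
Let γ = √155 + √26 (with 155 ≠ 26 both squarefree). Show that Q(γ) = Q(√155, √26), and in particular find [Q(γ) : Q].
[Q(γ) : Q] = 4 (equivalently, Q(γ) = Q(√155, √26))

Obviously Q(γ) ⊆ Q(√155, √26), and [Q(√155, √26):Q] = 4 (since 155, 26 are distinct squarefree integers > 1 with 4030 not a perfect square). To show equality we compute the minimal polynomial of γ. From γ = √155 + √26: γ^2 = 155 + 2√(4030) + 26 = 181 + 2√(4030), so γ^2 - 181 = 2√(4030); squaring, (γ^2 - 181)^2 = 4·4030, i.e. γ^4 - 362γ^2 + 32761 - 16120 = 0, i.e. γ^4 - 362γ^2 + 16641 = 0. So γ is a root of x^4 - 362x^2 + 16641. This polynomial is irreducible over Q: it has no rational root (each ±√155 ± √26 is irrational), and any factorization into two quadratics over Q would force √(4030) ∈ Q (pairing opposite roots) or √155, √26 ∈ Q (other pairings), all impossible. Hence [Q(γ):Q] = 4 = [Q(√155, √26):Q], so Q(γ) = Q(√155, √26).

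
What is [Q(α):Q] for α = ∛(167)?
[Q(α):Q] = 3

The minimal polynomial of α is x^3 - 167, irreducible over Q since 167 is not a perfect cube (so x^3 - 167 has no rational root). Hence [Q(α):Q] = deg(m_α) = 3.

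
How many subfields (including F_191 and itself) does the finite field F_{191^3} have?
F_{191^3} has 2 subfields

The subfields of F_{p^n} are exactly the fields F_{p^d} for d | n (each is the fixed field of the unique index-d subgroup of Gal(F_{p^n}/F_p) ≅ Z/nZ). The divisors of n = 3 are {1, 3}, giving 2 subfields: F_{191^1}, F_{191^3}.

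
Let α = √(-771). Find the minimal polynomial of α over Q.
m_α(x) = x^2 + 771

α satisfies α^2 + 771 = 0, so x^2 + 771 annihilates α. Since d = -771 is squarefree and ≠ 1, it is not a perfect square in Q, so x^2 + 771 has no rational root and is therefore irreducible over Q (a degree-2 polynomial over a field is irreducible iff it has no root). Hence m_α(x) = x^2 + 771.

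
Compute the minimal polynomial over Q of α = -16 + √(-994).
m_α(x) = x^2 + 32x + 1250

From α + 16 = √(-994), squaring gives (α + 16)^2 = -994, i.e. α^2 + 32α + 256 = -994, so α^2 + 32α + 1250 = 0. The discriminant of x^2 + 32x + 1250 is (32)^2 - 4·(1250) = 1024 - 5000 = -3976, and 4·(-994) is not a perfect square in Q since -994 is squarefree and ≠ 1. Hence x^2 + 32x + 1250 is irreducible over Q and is the minimal polynomial of α.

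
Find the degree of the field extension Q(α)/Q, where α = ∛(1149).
[Q(α):Q] = 3

The minimal polynomial of α is x^3 - 1149, irreducible over Q since 1149 is not a perfect cube (so x^3 - 1149 has no rational root). Hence [Q(α):Q] = deg(m_α) = 3.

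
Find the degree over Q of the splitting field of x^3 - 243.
[K : Q] = 6

The roots of x^3 - 243 are ∛243, ω∛243, ω^2∛243 where ω = e^(2πi/3) is a primitive cube root of unity, so K = Q(∛243, ω). Now [Q(∛243):Q] = 3 (since 243 is not a perfect cube, x^3 - 243 is irreducible) and [Q(ω):Q] = 2. Both 2 and 3 divide [K:Q], and [K:Q] ≤ 3·2 = 6, so [K:Q] = 6. (Equivalently: Q(∛243) ⊂ R but ω ∉ R, so [K : Q(∛243)] = 2.)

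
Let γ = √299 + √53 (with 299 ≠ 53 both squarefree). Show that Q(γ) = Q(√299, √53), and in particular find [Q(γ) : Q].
[Q(γ) : Q] = 4 (equivalently, Q(γ) = Q(√299, √53))

Obviously Q(γ) ⊆ Q(√299, √53), and [Q(√299, √53):Q] = 4 (since 299, 53 are distinct squarefree integers > 1 with 15847 not a perfect square). To show equality we compute the minimal polynomial of γ. From γ = √299 + √53: γ^2 = 299 + 2√(15847) + 53 = 352 + 2√(15847), so γ^2 - 352 = 2√(15847); squaring, (γ^2 - 352)^2 = 4·15847, i.e. γ^4 - 704γ^2 + 123904 - 63388 = 0, i.e. γ^4 - 704γ^2 + 60516 = 0. So γ is a root of x^4 - 704x^2 + 60516. This polynomial is irreducible over Q: it has no rational root (each ±√299 ± √53 is irrational), and any factorization into two quadratics over Q would force √(15847) ∈ Q (pairing opposite roots) or √299, √53 ∈ Q (other pairings), all impossible. Hence [Q(γ):Q] = 4 = [Q(√299, √53):Q], so Q(γ) = Q(√299, √53).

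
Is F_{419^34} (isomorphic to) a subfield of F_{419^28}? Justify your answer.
No: F_{419^34} is not a subfield of F_{419^28}

F_{p^m} embeds in F_{p^n} iff m | n. Here 34 ∤ 28 (since 28 = 0·34 + 28 with remainder 28 ≠ 0), so F_{419^34} is not a subfield of F_{419^28}. Equivalently: if it were, the tower law would give 34 = [F_{419^34}:F_419] dividing [F_{419^28}:F_419] = 28, contradiction.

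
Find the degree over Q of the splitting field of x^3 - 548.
[K : Q] = 6

The roots of x^3 - 548 are ∛548, ω∛548, ω^2∛548 where ω = e^(2πi/3) is a primitive cube root of unity, so K = Q(∛548, ω). Now [Q(∛548):Q] = 3 (since 548 is not a perfect cube, x^3 - 548 is irreducible) and [Q(ω):Q] = 2. Both 2 and 3 divide [K:Q], and [K:Q] ≤ 3·2 = 6, so [K:Q] = 6. (Equivalently: Q(∛548) ⊂ R but ω ∉ R, so [K : Q(∛548)] = 2.)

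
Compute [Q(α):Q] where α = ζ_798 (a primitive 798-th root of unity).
[Q(α):Q] = 216

The minimal polynomial of ζ_798 over Q is the 798-th cyclotomic polynomial Φ_798(x), which is irreducible over Q and has degree φ(798) = 216. Hence [Q(α):Q] = φ(798) = 216.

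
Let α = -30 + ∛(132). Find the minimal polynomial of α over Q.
m_α(x) = x^3 + 90x^2 + 2700x + 26868

Set β = α + 30 = ∛(132), so β^3 = 132. Then (α + 30)^3 - 132 = 0, i.e. α is a root of g(x) = (x + 30)^3 - 132 = x^3 + 90x^2 + 2700x + 26868. Since g(x) = h(x + 30) where h(x) = x^3 - 132, and h is irreducible over Q (because 132 is not a perfect cube, so h has no rational root, and a monic cubic with no rational root is irreducible), g is also irreducible (irreducibility is preserved under the substitution x → x + 30). Hence m_α(x) = x^3 + 90x^2 + 2700x + 26868.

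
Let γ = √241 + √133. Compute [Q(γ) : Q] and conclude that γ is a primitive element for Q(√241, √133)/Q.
[Q(γ) : Q] = 4 (equivalently, Q(γ) = Q(√241, √133))

Obviously Q(γ) ⊆ Q(√241, √133), and [Q(√241, √133):Q] = 4 (since 241, 133 are distinct squarefree integers > 1 with 32053 not a perfect square). To show equality we compute the minimal polynomial of γ. From γ = √241 + √133: γ^2 = 241 + 2√(32053) + 133 = 374 + 2√(32053), so γ^2 - 374 = 2√(32053); squaring, (γ^2 - 374)^2 = 4·32053, i.e. γ^4 - 748γ^2 + 139876 - 128212 = 0, i.e. γ^4 - 748γ^2 + 11664 = 0. So γ is a root of x^4 - 748x^2 + 11664. This polynomial is irreducible over Q: it has no rational root (each ±√241 ± √133 is irrational), and any factorization into two quadratics over Q would force √(32053) ∈ Q (pairing opposite roots) or √241, √133 ∈ Q (other pairings), all impossible. Hence [Q(γ):Q] = 4 = [Q(√241, √133):Q], so Q(γ) = Q(√241, √133).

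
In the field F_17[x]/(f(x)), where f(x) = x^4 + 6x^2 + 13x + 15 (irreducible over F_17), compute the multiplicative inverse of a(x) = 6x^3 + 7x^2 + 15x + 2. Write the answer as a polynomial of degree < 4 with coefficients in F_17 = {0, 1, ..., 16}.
a(x)^(-1) ≡ x^3 + 4x^2 + 4x + 12 (mod f(x))

Since f is irreducible over F_17, F_17[x]/(f) is a field and a(x) ≠ 0 has an inverse. Apply the extended Euclidean algorithm to f(x) and a(x) in F_17[x]: f(x) = (3x + 5)·a(x) + (11x^2 + 5);  a(x) = (16x + 13)·(11x^2 + 5) + (3x + 5);  (11x^2 + 5) = (15x + 9)·(3x + 5) + (11). The last nonzero remainder is the constant 11 = gcd(f, a) in F_17. Back-substituting through the division chain expresses 11 = s(x)·a(x) + t(x)·f(x) with s(x) ≡ 11x^3 + 10x^2 + 10x + 13 (mod f), so (11x^3 + 10x^2 + 10x + 13)·a(x) ≡ 11 (mod f). Multiplying by 11^(-1) ≡ 14 in F_17 gives a(x)^(-1) ≡ 14·(11x^3 + 10x^2 + 10x + 13) ≡ x^3 + 4x^2 + 4x + 12 (mod f). Check: (6x^3 + 7x^2 + 15x + 2)·(x^3 + 4x^2 + 4x + 12) = 6x^6 + 14x^5 + 16x^4 + 9x^3 + 16x^2 + x + 7 ≡ 1 (mod x^4 + 6x^2 + 13x + 15).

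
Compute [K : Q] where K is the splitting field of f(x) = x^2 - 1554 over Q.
[K : Q] = 2

f(x) = x^2 - 1554 factors as (x - √1554)(x + √1554). The splitting field is K = Q(√1554). Since 1554 is squarefree and > 1, it is not a perfect square, so x^2 - 1554 is irreducible over Q and [Q(√1554) : Q] = 2. Hence [K : Q] = 2.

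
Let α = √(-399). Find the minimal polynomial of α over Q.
m_α(x) = x^2 + 399

α satisfies α^2 + 399 = 0, so x^2 + 399 annihilates α. Since d = -399 is squarefree and ≠ 1, it is not a perfect square in Q, so x^2 + 399 has no rational root and is therefore irreducible over Q (a degree-2 polynomial over a field is irreducible iff it has no root). Hence m_α(x) = x^2 + 399.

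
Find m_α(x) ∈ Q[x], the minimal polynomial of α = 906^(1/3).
m_α(x) = x^3 - 906

α satisfies α^3 = 906, so x^3 - 906 annihilates α. By the rational root test, a rational root p/q (in lowest terms) of x^3 - 906 would satisfy p^3 = 906 q^3, forcing q = 1 and p^3 = 906; but 906 is not a perfect cube, contradiction. A monic cubic over Q with no rational root is irreducible (any nontrivial factorization would include a linear factor). Hence x^3 - 906 is the minimal polynomial of α, and in particular [Q(α):Q] = 3.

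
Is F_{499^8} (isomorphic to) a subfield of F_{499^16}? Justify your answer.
Yes: F_{499^8} is a subfield of F_{499^16}

F_{p^m} embeds in F_{p^n} iff m | n (since F_{p^n} is the splitting field of x^(p^n) - x, and F_{p^m} ⊂ F_{p^n} forces p^n to be a power of p^m, i.e. m | n; conversely if m | n then every root of x^(p^m) - x is a root of x^(p^n) - x). Here 8 | 16 (since 16 = 2·8), so F_{499^8} is a subfield of F_{499^16}, and [F_{499^16} : F_{499^8}] = 16/8 = 2.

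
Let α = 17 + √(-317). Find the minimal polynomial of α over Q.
m_α(x) = x^2 - 34x + 606

From α - 17 = √(-317), squaring gives (α - 17)^2 = -317, i.e. α^2 - 34α + 289 = -317, so α^2 - 34α + 606 = 0. The discriminant of x^2 - 34x + 606 is (-34)^2 - 4·(606) = 1156 - 2424 = -1268, and 4·(-317) is not a perfect square in Q since -317 is squarefree and ≠ 1. Hence x^2 - 34x + 606 is irreducible over Q and is the minimal polynomial of α.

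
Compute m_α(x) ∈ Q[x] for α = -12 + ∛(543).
m_α(x) = x^3 + 36x^2 + 432x + 1185

Set β = α + 12 = ∛(543), so β^3 = 543. Then (α + 12)^3 - 543 = 0, i.e. α is a root of g(x) = (x + 12)^3 - 543 = x^3 + 36x^2 + 432x + 1185. Since g(x) = h(x + 12) where h(x) = x^3 - 543, and h is irreducible over Q (because 543 is not a perfect cube, so h has no rational root, and a monic cubic with no rational root is irreducible), g is also irreducible (irreducibility is preserved under the substitution x → x + 12). Hence m_α(x) = x^3 + 36x^2 + 432x + 1185.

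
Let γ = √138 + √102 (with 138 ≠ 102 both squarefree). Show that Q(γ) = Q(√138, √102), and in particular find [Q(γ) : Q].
[Q(γ) : Q] = 4 (equivalently, Q(γ) = Q(√138, √102))

Obviously Q(γ) ⊆ Q(√138, √102), and [Q(√138, √102):Q] = 4 (since 138, 102 are distinct squarefree integers > 1 with 14076 not a perfect square). To show equality we compute the minimal polynomial of γ. From γ = √138 + √102: γ^2 = 138 + 2√(14076) + 102 = 240 + 2√(14076), so γ^2 - 240 = 2√(14076); squaring, (γ^2 - 240)^2 = 4·14076, i.e. γ^4 - 480γ^2 + 57600 - 56304 = 0, i.e. γ^4 - 480γ^2 + 1296 = 0. So γ is a root of x^4 - 480x^2 + 1296. This polynomial is irreducible over Q: it has no rational root (each ±√138 ± √102 is irrational), and any factorization into two quadratics over Q would force √(14076) ∈ Q (pairing opposite roots) or √138, √102 ∈ Q (other pairings), all impossible. Hence [Q(γ):Q] = 4 = [Q(√138, √102):Q], so Q(γ) = Q(√138, √102).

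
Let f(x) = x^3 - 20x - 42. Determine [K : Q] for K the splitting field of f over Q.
[K : Q] = 6

By the rational root test, any rational root of the monic integer polynomial f(x) = x^3 - 20x - 42 must be an integer dividing the constant term -42, i.e. one of ±{1, 2, 3, 6, 7, 14, 21, 42}. Evaluating: f(1) = -61, f(-1) = -23, f(2) = -74, f(-2) = -10, f(3) = -75, f(-3) = -9, f(6) = 54, f(-6) = -138, f(7) = 161, f(-7) = -245, f(14) = 2422, f(-14) = -2506, f(21) = 8799, f(-21) = -8883, f(42) = 73206, f(-42) = -73290; none is 0, so f has no rational root and is therefore irreducible over Q (a cubic with no linear factor over a field is irreducible). For an irreducible cubic, the Galois group is A_3 or S_3 according as the discriminant disc(f) = -4a^3 - 27b^2 = -4·(-20)^3 - 27·(-42)^2 = -15628 is or is not a square in Q. Here disc(f) = -15628 is not a perfect square in Q, so the Galois group of f over Q is not contained in A_3 and must be all of S_3. The splitting field has degree |S_3| = 6 over Q, so [K : Q] = 6.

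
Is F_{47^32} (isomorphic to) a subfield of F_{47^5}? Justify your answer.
No: F_{47^32} is not a subfield of F_{47^5}

F_{p^m} embeds in F_{p^n} iff m | n. Here 32 ∤ 5 (since 5 = 0·32 + 5 with remainder 5 ≠ 0), so F_{47^32} is not a subfield of F_{47^5}. Equivalently: if it were, the tower law would give 32 = [F_{47^32}:F_47] dividing [F_{47^5}:F_47] = 5, contradiction.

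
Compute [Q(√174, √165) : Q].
[Q(√174, √165) : Q] = 4

[Q(√174):Q] = 2 (min poly x^2 - 174, irreducible since 174 is squarefree > 1). For the top step, suppose √165 ∈ Q(√174), say √165 = c + d√174 with c, d ∈ Q. Squaring: 165 = c^2 + 174d^2 + 2cd√174. Since √174 ∉ Q this forces 2cd = 0. If d = 0 then √165 = c ∈ Q, contradicting 165 squarefree > 1. If c = 0 then 165 = 174d^2, so 174·165 = (174d)^2 is a perfect square in Q — but 174·165 = 28710 is not a perfect square (since 174 and 165 are distinct squarefree integers). Contradiction. Hence √165 ∉ Q(√174), so x^2 - 165 stays irreducible over Q(√174) and [Q(√174, √165) : Q(√174)] = 2. By the tower law, [Q(√174, √165) : Q] = 2 · 2 = 4.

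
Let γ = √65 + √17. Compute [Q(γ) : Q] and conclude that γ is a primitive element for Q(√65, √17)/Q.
[Q(γ) : Q] = 4 (equivalently, Q(γ) = Q(√65, √17))

Obviously Q(γ) ⊆ Q(√65, √17), and [Q(√65, √17):Q] = 4 (since 65, 17 are distinct squarefree integers > 1 with 1105 not a perfect square). To show equality we compute the minimal polynomial of γ. From γ = √65 + √17: γ^2 = 65 + 2√(1105) + 17 = 82 + 2√(1105), so γ^2 - 82 = 2√(1105); squaring, (γ^2 - 82)^2 = 4·1105, i.e. γ^4 - 164γ^2 + 6724 - 4420 = 0, i.e. γ^4 - 164γ^2 + 2304 = 0. So γ is a root of x^4 - 164x^2 + 2304. This polynomial is irreducible over Q: it has no rational root (each ±√65 ± √17 is irrational), and any factorization into two quadratics over Q would force √(1105) ∈ Q (pairing opposite roots) or √65, √17 ∈ Q (other pairings), all impossible. Hence [Q(γ):Q] = 4 = [Q(√65, √17):Q], so Q(γ) = Q(√65, √17).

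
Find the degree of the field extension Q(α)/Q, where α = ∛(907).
[Q(α):Q] = 3

The minimal polynomial of α is x^3 - 907, irreducible over Q since 907 is not a perfect cube (so x^3 - 907 has no rational root). Hence [Q(α):Q] = deg(m_α) = 3.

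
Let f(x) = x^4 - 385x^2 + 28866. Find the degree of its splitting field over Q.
[K : Q] = 4

Solving the quadratic in x^2: x^2 = (385 ± √(385^2 - 4·28866))/2 = (385 ± √32761)/2 = (385 ± 181)/2, giving x^2 = 102 or x^2 = 283. So f(x) = (x^2 - 102)(x^2 - 283) and the roots of f are ±√102, ±√283. Hence the splitting field is K = Q(√102, √283). Since 102 and 283 are distinct squarefree integers > 1, their product 28866 is not a perfect square, so √283 ∉ Q(√102). By the tower law [K:Q] = [Q(√102,√283):Q(√102)] · [Q(√102):Q] = 2 · 2 = 4.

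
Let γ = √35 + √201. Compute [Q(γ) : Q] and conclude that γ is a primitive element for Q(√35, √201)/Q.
[Q(γ) : Q] = 4 (equivalently, Q(γ) = Q(√35, √201))

Obviously Q(γ) ⊆ Q(√35, √201), and [Q(√35, √201):Q] = 4 (since 35, 201 are distinct squarefree integers > 1 with 7035 not a perfect square). To show equality we compute the minimal polynomial of γ. From γ = √35 + √201: γ^2 = 35 + 2√(7035) + 201 = 236 + 2√(7035), so γ^2 - 236 = 2√(7035); squaring, (γ^2 - 236)^2 = 4·7035, i.e. γ^4 - 472γ^2 + 55696 - 28140 = 0, i.e. γ^4 - 472γ^2 + 27556 = 0. So γ is a root of x^4 - 472x^2 + 27556. This polynomial is irreducible over Q: it has no rational root (each ±√35 ± √201 is irrational), and any factorization into two quadratics over Q would force √(7035) ∈ Q (pairing opposite roots) or √35, √201 ∈ Q (other pairings), all impossible. Hence [Q(γ):Q] = 4 = [Q(√35, √201):Q], so Q(γ) = Q(√35, √201).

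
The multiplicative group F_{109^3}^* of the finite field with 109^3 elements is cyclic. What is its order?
|F_{109^3}^*| = 1295028

F_{109^3} has 109^3 = 1295029 elements; its multiplicative group consists of all nonzero elements, so |F_{109^3}^*| = 1295029 - 1 = 1295028. (It is cyclic since any finite subgroup of the multiplicative group of a field is cyclic.)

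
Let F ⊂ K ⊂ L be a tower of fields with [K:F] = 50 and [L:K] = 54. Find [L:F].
[L:F] = 2700

The tower law says that for any tower of field extensions F ⊂ K ⊂ L with finite degrees, [L:F] = [L:K] · [K:F]. Here this gives [L:F] = 54 · 50 = 2700.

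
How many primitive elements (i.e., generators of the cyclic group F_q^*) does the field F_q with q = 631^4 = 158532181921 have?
There are φ(158532181920) = 35777064960 primitive elements

F_q^* is cyclic of order q - 1 = 158532181920. A cyclic group of order m has exactly φ(m) generators. Here m = 158532181920 = 2^5 · 3^2 · 5 · 7 · 79 · 199081, so the number of primitive elements is φ(158532181920) = 35777064960.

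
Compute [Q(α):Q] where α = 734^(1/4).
[Q(α):Q] = 4

α is a root of x^4 - 734. By Eisenstein's criterion at the prime p = 2 (which divides the constant term 734 but p^2 = 4 does not, since 734 is squarefree), x^4 - 734 is irreducible over Q. Hence [Q(α):Q] = 4.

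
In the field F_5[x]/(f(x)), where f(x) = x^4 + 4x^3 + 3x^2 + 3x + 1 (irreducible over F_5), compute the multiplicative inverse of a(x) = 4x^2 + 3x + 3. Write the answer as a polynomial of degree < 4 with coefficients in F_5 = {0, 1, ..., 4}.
a(x)^(-1) ≡ 3x^2 + x + 1 (mod f(x))

Since f is irreducible over F_5, F_5[x]/(f) is a field and a(x) ≠ 0 has an inverse. Apply the extended Euclidean algorithm to f(x) and a(x) in F_5[x]: f(x) = (4x^2 + 3x + 3)·a(x) + (2). The last nonzero remainder is the constant 2 = gcd(f, a) in F_5. Back-substituting through the division chain expresses 2 = s(x)·a(x) + t(x)·f(x) with s(x) ≡ x^2 + 2x + 2 (mod f), so (x^2 + 2x + 2)·a(x) ≡ 2 (mod f). Multiplying by 2^(-1) ≡ 3 in F_5 gives a(x)^(-1) ≡ 3·(x^2 + 2x + 2) ≡ 3x^2 + x + 1 (mod f). Check: (4x^2 + 3x + 3)·(3x^2 + x + 1) = 2x^4 + 3x^3 + x^2 + x + 3 ≡ 1 (mod x^4 + 4x^3 + 3x^2 + 3x + 1).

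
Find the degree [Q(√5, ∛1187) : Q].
[Q(√5, ∛1187) : Q] = 6

Let L = Q(√5, ∛1187). Since Q(√5) ⊂ L and [Q(√5):Q] = 2, the tower law gives 2 | [L:Q]. Likewise Q(∛1187) ⊂ L with [Q(∛1187):Q] = 3 (because 1187 is not a perfect cube), so 3 | [L:Q]. As gcd(2,3) = 1, [L:Q] is divisible by 6. Conversely L is generated over Q by √5 and ∛1187, so [L:Q] ≤ 2·3 = 6. Therefore [Q(√5, ∛1187) : Q] = 6.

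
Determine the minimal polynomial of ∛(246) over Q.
m_α(x) = x^3 - 246

α satisfies α^3 = 246, so x^3 - 246 annihilates α. By the rational root test, a rational root p/q (in lowest terms) of x^3 - 246 would satisfy p^3 = 246 q^3, forcing q = 1 and p^3 = 246; but 246 is not a perfect cube, contradiction. A monic cubic over Q with no rational root is irreducible (any nontrivial factorization would include a linear factor). Hence x^3 - 246 is the minimal polynomial of α, and in particular [Q(α):Q] = 3.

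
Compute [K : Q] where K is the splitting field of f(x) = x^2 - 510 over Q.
[K : Q] = 2

f(x) = x^2 - 510 factors as (x - √510)(x + √510). The splitting field is K = Q(√510). Since 510 is squarefree and > 1, it is not a perfect square, so x^2 - 510 is irreducible over Q and [Q(√510) : Q] = 2. Hence [K : Q] = 2.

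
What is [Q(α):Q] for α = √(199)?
[Q(α):Q] = 2

[Q(α):Q] equals the degree of the minimal polynomial of α. Here α^2 = 199 and x^2 - 199 is irreducible (d = 199 is squarefree, ≠ 1, hence not a square), so deg(m_α) = 2. Thus [Q(α):Q] = 2.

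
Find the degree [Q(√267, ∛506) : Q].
[Q(√267, ∛506) : Q] = 6

Let L = Q(√267, ∛506). Since Q(√267) ⊂ L and [Q(√267):Q] = 2, the tower law gives 2 | [L:Q]. Likewise Q(∛506) ⊂ L with [Q(∛506):Q] = 3 (because 506 is not a perfect cube), so 3 | [L:Q]. As gcd(2,3) = 1, [L:Q] is divisible by 6. Conversely L is generated over Q by √267 and ∛506, so [L:Q] ≤ 2·3 = 6. Therefore [Q(√267, ∛506) : Q] = 6.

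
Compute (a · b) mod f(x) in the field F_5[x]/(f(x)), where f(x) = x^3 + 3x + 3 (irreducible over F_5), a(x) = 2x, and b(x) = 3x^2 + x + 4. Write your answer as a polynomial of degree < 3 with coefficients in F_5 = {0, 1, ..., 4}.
a · b ≡ 2x^2 + 2 (mod f(x))

Multiply in F_5[x]: a(x)·b(x) = (2x)·(3x^2 + x + 4) = x^3 + 2x^2 + 3x. This has degree ≥ 3, so divide by f(x) over F_5: x^3 + 2x^2 + 3x = (1)·(x^3 + 3x + 3) + (2x^2 + 2). Hence a·b ≡ 2x^2 + 2 (mod f). (F_5[x]/(f) is a field with 5^3 = 125 elements since f is irreducible of degree 3.)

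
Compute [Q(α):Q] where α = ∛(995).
[Q(α):Q] = 3

The minimal polynomial of α is x^3 - 995, irreducible over Q since 995 is not a perfect cube (so x^3 - 995 has no rational root). Hence [Q(α):Q] = deg(m_α) = 3.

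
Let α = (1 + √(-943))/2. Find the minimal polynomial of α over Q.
m_α(x) = x^2 - x + 236

From 2α - 1 = √(-943), squaring gives (2α - 1)^2 = -943, i.e. 4α^2 - 4α + 1 = -943, so α^2 - α + (1 + 943)/4 = 0. Since -943 ≡ 1 (mod 4), (1 + 943)/4 = 236 ∈ Z. The polynomial x^2 - x + 236 has discriminant 1 - 4·(236) = -943, which is not a perfect square in Q (d = -943 is squarefree and ≠ 1), so x^2 - x + 236 is irreducible over Q. It is the minimal polynomial of α.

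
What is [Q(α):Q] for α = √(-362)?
[Q(α):Q] = 2

[Q(α):Q] equals the degree of the minimal polynomial of α. Here α^2 = -362 and x^2 + 362 is irreducible (d = -362 is squarefree, ≠ 1, hence not a square), so deg(m_α) = 2. Thus [Q(α):Q] = 2.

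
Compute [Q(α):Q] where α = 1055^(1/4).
[Q(α):Q] = 4

α is a root of x^4 - 1055. By Eisenstein's criterion at the prime p = 5 (which divides the constant term 1055 but p^2 = 25 does not, since 1055 is squarefree), x^4 - 1055 is irreducible over Q. Hence [Q(α):Q] = 4.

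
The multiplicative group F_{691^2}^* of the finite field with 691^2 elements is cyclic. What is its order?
|F_{691^2}^*| = 477480

F_{691^2} has 691^2 = 477481 elements; its multiplicative group consists of all nonzero elements, so |F_{691^2}^*| = 477481 - 1 = 477480. (It is cyclic since any finite subgroup of the multiplicative group of a field is cyclic.)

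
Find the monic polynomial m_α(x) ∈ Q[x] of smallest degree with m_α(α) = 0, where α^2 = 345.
m_α(x) = x^2 - 345

α satisfies α^2 - 345 = 0, so x^2 - 345 annihilates α. Since d = 345 is squarefree and ≠ 1, it is not a perfect square in Q, so x^2 - 345 has no rational root and is therefore irreducible over Q (a degree-2 polynomial over a field is irreducible iff it has no root). Hence m_α(x) = x^2 - 345.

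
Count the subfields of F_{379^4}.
F_{379^4} has 3 subfields

The subfields of F_{p^n} are exactly the fields F_{p^d} for d | n (each is the fixed field of the unique index-d subgroup of Gal(F_{p^n}/F_p) ≅ Z/nZ). The divisors of n = 4 are {1, 2, 4}, giving 3 subfields: F_{379^1}, F_{379^2}, F_{379^4}.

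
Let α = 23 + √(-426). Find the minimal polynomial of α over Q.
m_α(x) = x^2 - 46x + 955

From α - 23 = √(-426), squaring gives (α - 23)^2 = -426, i.e. α^2 - 46α + 529 = -426, so α^2 - 46α + 955 = 0. The discriminant of x^2 - 46x + 955 is (-46)^2 - 4·(955) = 2116 - 3820 = -1704, and 4·(-426) is not a perfect square in Q since -426 is squarefree and ≠ 1. Hence x^2 - 46x + 955 is irreducible over Q and is the minimal polynomial of α.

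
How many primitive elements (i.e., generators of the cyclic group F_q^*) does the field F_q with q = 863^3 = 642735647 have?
There are φ(642735646) = 274800960 primitive elements

F_q^* is cyclic of order q - 1 = 642735646. A cyclic group of order m has exactly φ(m) generators. Here m = 642735646 = 2 · 7^2 · 431 · 15217, so the number of primitive elements is φ(642735646) = 274800960.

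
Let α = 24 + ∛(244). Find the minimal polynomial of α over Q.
m_α(x) = x^3 - 72x^2 + 1728x - 14068

Set β = α - 24 = ∛(244), so β^3 = 244. Then (α - 24)^3 - 244 = 0, i.e. α is a root of g(x) = (x - 24)^3 - 244 = x^3 - 72x^2 + 1728x - 14068. Since g(x) = h(x - 24) where h(x) = x^3 - 244, and h is irreducible over Q (because 244 is not a perfect cube, so h has no rational root, and a monic cubic with no rational root is irreducible), g is also irreducible (irreducibility is preserved under the substitution x → x - 24). Hence m_α(x) = x^3 - 72x^2 + 1728x - 14068.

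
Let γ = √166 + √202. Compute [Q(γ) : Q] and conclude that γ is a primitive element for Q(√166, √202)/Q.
[Q(γ) : Q] = 4 (equivalently, Q(γ) = Q(√166, √202))

Obviously Q(γ) ⊆ Q(√166, √202), and [Q(√166, √202):Q] = 4 (since 166, 202 are distinct squarefree integers > 1 with 33532 not a perfect square). To show equality we compute the minimal polynomial of γ. From γ = √166 + √202: γ^2 = 166 + 2√(33532) + 202 = 368 + 2√(33532), so γ^2 - 368 = 2√(33532); squaring, (γ^2 - 368)^2 = 4·33532, i.e. γ^4 - 736γ^2 + 135424 - 134128 = 0, i.e. γ^4 - 736γ^2 + 1296 = 0. So γ is a root of x^4 - 736x^2 + 1296. This polynomial is irreducible over Q: it has no rational root (each ±√166 ± √202 is irrational), and any factorization into two quadratics over Q would force √(33532) ∈ Q (pairing opposite roots) or √166, √202 ∈ Q (other pairings), all impossible. Hence [Q(γ):Q] = 4 = [Q(√166, √202):Q], so Q(γ) = Q(√166, √202).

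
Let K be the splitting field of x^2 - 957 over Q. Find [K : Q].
[K : Q] = 2

f(x) = x^2 - 957 factors as (x - √957)(x + √957). The splitting field is K = Q(√957). Since 957 is squarefree and > 1, it is not a perfect square, so x^2 - 957 is irreducible over Q and [Q(√957) : Q] = 2. Hence [K : Q] = 2.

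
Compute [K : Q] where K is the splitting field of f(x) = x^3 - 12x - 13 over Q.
[K : Q] = 6

By the rational root test, any rational root of the monic integer polynomial f(x) = x^3 - 12x - 13 must be an integer dividing the constant term -13, i.e. one of ±{1, 13}. Evaluating: f(1) = -24, f(-1) = -2, f(13) = 2028, f(-13) = -2054; none is 0, so f has no rational root and is therefore irreducible over Q (a cubic with no linear factor over a field is irreducible). For an irreducible cubic, the Galois group is A_3 or S_3 according as the discriminant disc(f) = -4a^3 - 27b^2 = -4·(-12)^3 - 27·(-13)^2 = 2349 is or is not a square in Q. Here disc(f) = 2349 is not a perfect square in Q, so the Galois group of f over Q is not contained in A_3 and must be all of S_3. The splitting field has degree |S_3| = 6 over Q, so [K : Q] = 6.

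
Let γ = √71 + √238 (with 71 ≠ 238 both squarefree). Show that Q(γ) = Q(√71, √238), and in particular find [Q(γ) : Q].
[Q(γ) : Q] = 4 (equivalently, Q(γ) = Q(√71, √238))

Obviously Q(γ) ⊆ Q(√71, √238), and [Q(√71, √238):Q] = 4 (since 71, 238 are distinct squarefree integers > 1 with 16898 not a perfect square). To show equality we compute the minimal polynomial of γ. From γ = √71 + √238: γ^2 = 71 + 2√(16898) + 238 = 309 + 2√(16898), so γ^2 - 309 = 2√(16898); squaring, (γ^2 - 309)^2 = 4·16898, i.e. γ^4 - 618γ^2 + 95481 - 67592 = 0, i.e. γ^4 - 618γ^2 + 27889 = 0. So γ is a root of x^4 - 618x^2 + 27889. This polynomial is irreducible over Q: it has no rational root (each ±√71 ± √238 is irrational), and any factorization into two quadratics over Q would force √(16898) ∈ Q (pairing opposite roots) or √71, √238 ∈ Q (other pairings), all impossible. Hence [Q(γ):Q] = 4 = [Q(√71, √238):Q], so Q(γ) = Q(√71, √238).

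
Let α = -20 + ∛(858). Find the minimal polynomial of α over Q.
m_α(x) = x^3 + 60x^2 + 1200x + 7142

Set β = α + 20 = ∛(858), so β^3 = 858. Then (α + 20)^3 - 858 = 0, i.e. α is a root of g(x) = (x + 20)^3 - 858 = x^3 + 60x^2 + 1200x + 7142. Since g(x) = h(x + 20) where h(x) = x^3 - 858, and h is irreducible over Q (because 858 is not a perfect cube, so h has no rational root, and a monic cubic with no rational root is irreducible), g is also irreducible (irreducibility is preserved under the substitution x → x + 20). Hence m_α(x) = x^3 + 60x^2 + 1200x + 7142.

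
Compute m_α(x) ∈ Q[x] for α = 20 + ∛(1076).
m_α(x) = x^3 - 60x^2 + 1200x - 9076

Set β = α - 20 = ∛(1076), so β^3 = 1076. Then (α - 20)^3 - 1076 = 0, i.e. α is a root of g(x) = (x - 20)^3 - 1076 = x^3 - 60x^2 + 1200x - 9076. Since g(x) = h(x - 20) where h(x) = x^3 - 1076, and h is irreducible over Q (because 1076 is not a perfect cube, so h has no rational root, and a monic cubic with no rational root is irreducible), g is also irreducible (irreducibility is preserved under the substitution x → x - 20). Hence m_α(x) = x^3 - 60x^2 + 1200x - 9076.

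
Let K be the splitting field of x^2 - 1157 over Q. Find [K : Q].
[K : Q] = 2

f(x) = x^2 - 1157 factors as (x - √1157)(x + √1157). The splitting field is K = Q(√1157). Since 1157 is squarefree and > 1, it is not a perfect square, so x^2 - 1157 is irreducible over Q and [Q(√1157) : Q] = 2. Hence [K : Q] = 2.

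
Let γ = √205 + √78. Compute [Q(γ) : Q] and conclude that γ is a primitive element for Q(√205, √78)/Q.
[Q(γ) : Q] = 4 (equivalently, Q(γ) = Q(√205, √78))

Obviously Q(γ) ⊆ Q(√205, √78), and [Q(√205, √78):Q] = 4 (since 205, 78 are distinct squarefree integers > 1 with 15990 not a perfect square). To show equality we compute the minimal polynomial of γ. From γ = √205 + √78: γ^2 = 205 + 2√(15990) + 78 = 283 + 2√(15990), so γ^2 - 283 = 2√(15990); squaring, (γ^2 - 283)^2 = 4·15990, i.e. γ^4 - 566γ^2 + 80089 - 63960 = 0, i.e. γ^4 - 566γ^2 + 16129 = 0. So γ is a root of x^4 - 566x^2 + 16129. This polynomial is irreducible over Q: it has no rational root (each ±√205 ± √78 is irrational), and any factorization into two quadratics over Q would force √(15990) ∈ Q (pairing opposite roots) or √205, √78 ∈ Q (other pairings), all impossible. Hence [Q(γ):Q] = 4 = [Q(√205, √78):Q], so Q(γ) = Q(√205, √78).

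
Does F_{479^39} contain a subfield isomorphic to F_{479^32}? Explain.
No: F_{479^32} is not a subfield of F_{479^39}

F_{p^m} embeds in F_{p^n} iff m | n. Here 32 ∤ 39 (since 39 = 1·32 + 7 with remainder 7 ≠ 0), so F_{479^32} is not a subfield of F_{479^39}. Equivalently: if it were, the tower law would give 32 = [F_{479^32}:F_479] dividing [F_{479^39}:F_479] = 39, contradiction.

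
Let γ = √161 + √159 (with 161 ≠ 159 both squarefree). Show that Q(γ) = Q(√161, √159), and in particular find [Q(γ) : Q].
[Q(γ) : Q] = 4 (equivalently, Q(γ) = Q(√161, √159))

Obviously Q(γ) ⊆ Q(√161, √159), and [Q(√161, √159):Q] = 4 (since 161, 159 are distinct squarefree integers > 1 with 25599 not a perfect square). To show equality we compute the minimal polynomial of γ. From γ = √161 + √159: γ^2 = 161 + 2√(25599) + 159 = 320 + 2√(25599), so γ^2 - 320 = 2√(25599); squaring, (γ^2 - 320)^2 = 4·25599, i.e. γ^4 - 640γ^2 + 102400 - 102396 = 0, i.e. γ^4 - 640γ^2 + 4 = 0. So γ is a root of x^4 - 640x^2 + 4. This polynomial is irreducible over Q: it has no rational root (each ±√161 ± √159 is irrational), and any factorization into two quadratics over Q would force √(25599) ∈ Q (pairing opposite roots) or √161, √159 ∈ Q (other pairings), all impossible. Hence [Q(γ):Q] = 4 = [Q(√161, √159):Q], so Q(γ) = Q(√161, √159).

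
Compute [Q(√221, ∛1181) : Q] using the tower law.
[Q(√221, ∛1181) : Q] = 6

Let L = Q(√221, ∛1181). Since Q(√221) ⊂ L and [Q(√221):Q] = 2, the tower law gives 2 | [L:Q]. Likewise Q(∛1181) ⊂ L with [Q(∛1181):Q] = 3 (because 1181 is not a perfect cube), so 3 | [L:Q]. As gcd(2,3) = 1, [L:Q] is divisible by 6. Conversely L is generated over Q by √221 and ∛1181, so [L:Q] ≤ 2·3 = 6. Therefore [Q(√221, ∛1181) : Q] = 6.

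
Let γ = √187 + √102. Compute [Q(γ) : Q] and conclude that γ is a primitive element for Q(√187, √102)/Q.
[Q(γ) : Q] = 4 (equivalently, Q(γ) = Q(√187, √102))

Obviously Q(γ) ⊆ Q(√187, √102), and [Q(√187, √102):Q] = 4 (since 187, 102 are distinct squarefree integers > 1 with 19074 not a perfect square). To show equality we compute the minimal polynomial of γ. From γ = √187 + √102: γ^2 = 187 + 2√(19074) + 102 = 289 + 2√(19074), so γ^2 - 289 = 2√(19074); squaring, (γ^2 - 289)^2 = 4·19074, i.e. γ^4 - 578γ^2 + 83521 - 76296 = 0, i.e. γ^4 - 578γ^2 + 7225 = 0. So γ is a root of x^4 - 578x^2 + 7225. This polynomial is irreducible over Q: it has no rational root (each ±√187 ± √102 is irrational), and any factorization into two quadratics over Q would force √(19074) ∈ Q (pairing opposite roots) or √187, √102 ∈ Q (other pairings), all impossible. Hence [Q(γ):Q] = 4 = [Q(√187, √102):Q], so Q(γ) = Q(√187, √102).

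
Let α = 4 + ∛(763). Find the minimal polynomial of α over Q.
m_α(x) = x^3 - 12x^2 + 48x - 827

Set β = α - 4 = ∛(763), so β^3 = 763. Then (α - 4)^3 - 763 = 0, i.e. α is a root of g(x) = (x - 4)^3 - 763 = x^3 - 12x^2 + 48x - 827. Since g(x) = h(x - 4) where h(x) = x^3 - 763, and h is irreducible over Q (because 763 is not a perfect cube, so h has no rational root, and a monic cubic with no rational root is irreducible), g is also irreducible (irreducibility is preserved under the substitution x → x - 4). Hence m_α(x) = x^3 - 12x^2 + 48x - 827.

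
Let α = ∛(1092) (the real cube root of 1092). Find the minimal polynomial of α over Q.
m_α(x) = x^3 - 1092

α satisfies α^3 = 1092, so x^3 - 1092 annihilates α. By the rational root test, a rational root p/q (in lowest terms) of x^3 - 1092 would satisfy p^3 = 1092 q^3, forcing q = 1 and p^3 = 1092; but 1092 is not a perfect cube, contradiction. A monic cubic over Q with no rational root is irreducible (any nontrivial factorization would include a linear factor). Hence x^3 - 1092 is the minimal polynomial of α, and in particular [Q(α):Q] = 3.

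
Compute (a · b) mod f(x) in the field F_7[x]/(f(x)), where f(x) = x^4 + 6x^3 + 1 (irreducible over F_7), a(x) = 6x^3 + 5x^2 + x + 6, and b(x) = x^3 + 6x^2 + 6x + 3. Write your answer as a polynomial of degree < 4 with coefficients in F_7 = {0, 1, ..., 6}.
a · b ≡ 6x^3 + 2x^2 + 6x + 2 (mod f(x))

Multiply in F_7[x]: a(x)·b(x) = (6x^3 + 5x^2 + x + 6)·(x^3 + 6x^2 + 6x + 3) = 6x^6 + 6x^5 + 4x^4 + 4x^3 + x^2 + 4x + 4. This has degree ≥ 4, so divide by f(x) over F_7: 6x^6 + 6x^5 + 4x^4 + 4x^3 + x^2 + 4x + 4 = (6x^2 + 5x + 2)·(x^4 + 6x^3 + 1) + (6x^3 + 2x^2 + 6x + 2). Hence a·b ≡ 6x^3 + 2x^2 + 6x + 2 (mod f). (F_7[x]/(f) is a field with 7^4 = 2401 elements since f is irreducible of degree 4.)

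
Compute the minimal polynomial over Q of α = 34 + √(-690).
m_α(x) = x^2 - 68x + 1846

From α - 34 = √(-690), squaring gives (α - 34)^2 = -690, i.e. α^2 - 68α + 1156 = -690, so α^2 - 68α + 1846 = 0. The discriminant of x^2 - 68x + 1846 is (-68)^2 - 4·(1846) = 4624 - 7384 = -2760, and 4·(-690) is not a perfect square in Q since -690 is squarefree and ≠ 1. Hence x^2 - 68x + 1846 is irreducible over Q and is the minimal polynomial of α.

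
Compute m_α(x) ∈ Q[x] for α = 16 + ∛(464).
m_α(x) = x^3 - 48x^2 + 768x - 4560

Set β = α - 16 = ∛(464), so β^3 = 464. Then (α - 16)^3 - 464 = 0, i.e. α is a root of g(x) = (x - 16)^3 - 464 = x^3 - 48x^2 + 768x - 4560. Since g(x) = h(x - 16) where h(x) = x^3 - 464, and h is irreducible over Q (because 464 is not a perfect cube, so h has no rational root, and a monic cubic with no rational root is irreducible), g is also irreducible (irreducibility is preserved under the substitution x → x - 16). Hence m_α(x) = x^3 - 48x^2 + 768x - 4560.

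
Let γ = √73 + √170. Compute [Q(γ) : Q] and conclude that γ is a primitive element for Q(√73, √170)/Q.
[Q(γ) : Q] = 4 (equivalently, Q(γ) = Q(√73, √170))

Obviously Q(γ) ⊆ Q(√73, √170), and [Q(√73, √170):Q] = 4 (since 73, 170 are distinct squarefree integers > 1 with 12410 not a perfect square). To show equality we compute the minimal polynomial of γ. From γ = √73 + √170: γ^2 = 73 + 2√(12410) + 170 = 243 + 2√(12410), so γ^2 - 243 = 2√(12410); squaring, (γ^2 - 243)^2 = 4·12410, i.e. γ^4 - 486γ^2 + 59049 - 49640 = 0, i.e. γ^4 - 486γ^2 + 9409 = 0. So γ is a root of x^4 - 486x^2 + 9409. This polynomial is irreducible over Q: it has no rational root (each ±√73 ± √170 is irrational), and any factorization into two quadratics over Q would force √(12410) ∈ Q (pairing opposite roots) or √73, √170 ∈ Q (other pairings), all impossible. Hence [Q(γ):Q] = 4 = [Q(√73, √170):Q], so Q(γ) = Q(√73, √170).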